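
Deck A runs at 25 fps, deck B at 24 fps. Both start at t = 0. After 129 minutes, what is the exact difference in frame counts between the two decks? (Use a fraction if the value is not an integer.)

129 min = 7740 s.
A emits 25 × 7740 = 193500 frames; B emits 24 × 7740 = 185760.
Difference = 7740 frames; B is behind A.

7740 frames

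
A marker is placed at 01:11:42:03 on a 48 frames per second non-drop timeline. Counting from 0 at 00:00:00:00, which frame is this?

Total seconds to the label: (1 × 3600 + 11 × 60 + 42) = 4302.
Frame index = 4302 × 48 + 3 = 206499.

frame 206499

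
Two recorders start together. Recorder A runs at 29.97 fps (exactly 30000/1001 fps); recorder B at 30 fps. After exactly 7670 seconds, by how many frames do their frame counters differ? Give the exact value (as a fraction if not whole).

17700/77 frames

A emits 30000/1001 × 7670 = 17700000/77 frames; B emits 30 × 7670 = 230100.
Difference = 17700/77 frames (≈ 229.8701); B is ahead of A.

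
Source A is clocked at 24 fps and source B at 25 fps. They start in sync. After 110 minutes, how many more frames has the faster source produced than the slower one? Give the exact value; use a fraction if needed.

6600 frames

110 min = 6600 s.
A emits 24 × 6600 = 158400 frames; B emits 25 × 6600 = 165000.
Difference = 6600 frames; B is ahead of A.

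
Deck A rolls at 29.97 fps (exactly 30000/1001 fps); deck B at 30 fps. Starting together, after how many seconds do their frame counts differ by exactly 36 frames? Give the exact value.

The gap grows by |30 − 30000/1001| = 30/1001 frames per second.
Time for a 36-frame gap: 36 ÷ (30/1001) = 1201.2 s.

1201.2 seconds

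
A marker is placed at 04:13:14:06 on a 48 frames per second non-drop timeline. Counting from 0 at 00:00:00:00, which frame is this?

frame 729318

Total seconds to the label: (4 × 3600 + 13 × 60 + 14) = 15194.
Frame index = 15194 × 48 + 6 = 729318.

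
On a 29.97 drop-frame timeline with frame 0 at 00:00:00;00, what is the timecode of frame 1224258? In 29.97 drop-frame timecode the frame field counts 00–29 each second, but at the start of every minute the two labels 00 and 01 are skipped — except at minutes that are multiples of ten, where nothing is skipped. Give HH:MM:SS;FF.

11:20:49;12

Ten DF minutes hold 17982 frames, so frame 1224258 lies in block 68 (frames 1222776–1240757) with 1482 frames into that block.
The block's first minute is 1800 frames and the rest 1798 each; 1482 frames reaches minute 0, so 68 × 18 + 0 × 2 = 1224 labels have been skipped so far.
Adding those back, label number 1224258 + 1224 = 1225482 at 30 labels/s is 40849 s + 12 f = 11 h 20 min 49 s frame 12, i.e. 11:20:49;12.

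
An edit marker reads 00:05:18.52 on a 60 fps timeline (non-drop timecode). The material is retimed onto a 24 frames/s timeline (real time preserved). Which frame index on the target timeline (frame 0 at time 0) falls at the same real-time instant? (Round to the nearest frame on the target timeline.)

frame 7653

Source frame index: (0×3600 + 5×60 + 18) × 60 + 52 = 19132.
Real time: 19132 / (60) = 4783/15 s.
Target frame: (4783/15) × (24) = 38264/5 ≈ 7652.800 → 7653.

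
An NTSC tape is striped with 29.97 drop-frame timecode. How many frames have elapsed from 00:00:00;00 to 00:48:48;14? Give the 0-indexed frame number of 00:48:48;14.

87766

Complete 10-minute blocks: 4, each 17982 frames → 71928.
Remaining 8 whole minutes in the current block: 1800 + 7 × 1798 = 14386 frames.
Within the current minute: 48 × 30 + 14 − 2 = 1452 (labels ;00/;01 skipped at this minute). Total = 71928 + 14386 + 1452 = 87766.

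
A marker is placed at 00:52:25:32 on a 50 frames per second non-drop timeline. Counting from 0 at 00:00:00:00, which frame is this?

Total seconds to the label: (0 × 3600 + 52 × 60 + 25) = 3145.
Frame index = 3145 × 50 + 32 = 157282.

frame 157282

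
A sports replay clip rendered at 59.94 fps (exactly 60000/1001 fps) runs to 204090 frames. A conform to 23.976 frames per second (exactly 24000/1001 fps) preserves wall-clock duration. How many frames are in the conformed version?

81636 frames

Target frames = source frames × (target rate / source rate) = 204090 × (24000/1001)/(60000/1001) = 204090 × 2/5 = 81636.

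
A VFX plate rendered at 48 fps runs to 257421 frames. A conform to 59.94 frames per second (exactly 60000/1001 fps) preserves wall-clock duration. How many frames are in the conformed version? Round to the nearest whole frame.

321455 frames

Frames at target rate = 257421 × (60000/1001) / (48) = 321776250/1001 ≈ 321454.795.
Nearest whole frame: 321455.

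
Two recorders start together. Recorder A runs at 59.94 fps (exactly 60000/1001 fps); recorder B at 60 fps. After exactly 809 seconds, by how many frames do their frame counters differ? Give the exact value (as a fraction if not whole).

48540/1001 frames

A emits 60000/1001 × 809 = 48540000/1001 frames; B emits 60 × 809 = 48540.
Difference = 48540/1001 frames (≈ 48.4915); B is ahead of A.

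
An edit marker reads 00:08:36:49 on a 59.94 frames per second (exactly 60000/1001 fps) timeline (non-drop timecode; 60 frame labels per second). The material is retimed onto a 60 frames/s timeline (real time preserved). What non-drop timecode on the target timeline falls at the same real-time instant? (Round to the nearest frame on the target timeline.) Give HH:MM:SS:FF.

Source frame index: (0×3600 + 8×60 + 36) × 60 + 49 = 31009.
Real time: 31009 / (60000/1001) = 31040009/60000 s.
Target frame: (31040009/60000) × (60) = 31040009/1000 ≈ 31040.009 → 31040.
At 60 labels/s: frame 31040 → 00:08:37:20.

00:08:37:20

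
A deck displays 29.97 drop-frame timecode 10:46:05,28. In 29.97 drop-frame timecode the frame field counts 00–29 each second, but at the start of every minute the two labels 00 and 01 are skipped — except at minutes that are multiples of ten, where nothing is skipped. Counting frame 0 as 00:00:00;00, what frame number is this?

As if non-drop at 30 labels/s: (10 × 3600 + 46 × 60 + 5) × 30 + 28 = 1162978.
Minute boundaries passed: 646; those not divisible by 10: 646 − 64 = 582; dropped labels = 2 × 582 = 1164.
Actual frame index = 1162978 − 1164 = 1161814.

1161814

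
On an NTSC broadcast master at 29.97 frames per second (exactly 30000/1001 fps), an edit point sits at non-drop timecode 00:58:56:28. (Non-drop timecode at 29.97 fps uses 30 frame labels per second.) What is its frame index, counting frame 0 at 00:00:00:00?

frame 106108

Total seconds to the label: (0 × 3600 + 58 × 60 + 56) = 3536.
Frame index = 3536 × 30 + 28 = 106108.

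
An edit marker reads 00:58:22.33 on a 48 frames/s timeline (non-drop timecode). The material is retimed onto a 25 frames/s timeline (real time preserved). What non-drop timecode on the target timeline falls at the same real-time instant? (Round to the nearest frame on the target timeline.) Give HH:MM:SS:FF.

Source frame index: (0×3600 + 58×60 + 22) × 48 + 33 = 168129.
Real time: 168129 / (48) = 56043/16 s.
Target frame: (56043/16) × (25) = 1401075/16 ≈ 87567.188 → 87567.
At 25 labels/s: frame 87567 → 00:58:22:17.

00:58:22:17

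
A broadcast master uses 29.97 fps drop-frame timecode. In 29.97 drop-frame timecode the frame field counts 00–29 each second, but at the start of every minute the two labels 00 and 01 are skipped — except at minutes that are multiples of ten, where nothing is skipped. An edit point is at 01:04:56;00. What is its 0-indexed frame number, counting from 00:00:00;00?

116764

As if non-drop at 30 labels/s: (1 × 3600 + 4 × 60 + 56) × 30 + 0 = 116880.
Minute boundaries passed: 64; those not divisible by 10: 64 − 6 = 58; dropped labels = 2 × 58 = 116.
Actual frame index = 116880 − 116 = 116764.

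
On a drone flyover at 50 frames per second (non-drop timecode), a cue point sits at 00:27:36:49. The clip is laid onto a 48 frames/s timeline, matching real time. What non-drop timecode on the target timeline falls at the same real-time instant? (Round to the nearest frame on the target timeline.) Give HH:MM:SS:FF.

00:27:36:47

Source frame index: (0×3600 + 27×60 + 36) × 50 + 49 = 82849.
Real time: 82849 / (50) = 82849/50 s.
Target frame: (82849/50) × (48) = 1988376/25 ≈ 79535.040 → 79535.
At 48 labels/s: frame 79535 → 00:27:36:47.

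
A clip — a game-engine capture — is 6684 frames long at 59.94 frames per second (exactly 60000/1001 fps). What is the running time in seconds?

Running time = 6684 / (60000/1001) = 111.5114 s.

111.5114 seconds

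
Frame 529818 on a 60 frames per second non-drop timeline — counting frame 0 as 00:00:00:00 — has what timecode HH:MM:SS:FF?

529818 ÷ 60 = 8830 full seconds, remainder 18 frames.
8830 s = 2 h 27 min 10 s.
Timecode: 02:27:10:18.

02:27:10:18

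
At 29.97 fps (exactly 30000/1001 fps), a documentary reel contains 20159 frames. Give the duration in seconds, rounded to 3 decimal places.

672.639 seconds

Running time = 20159 × 1001/30000 = 20179159/30000 s ≈ 672.639 s.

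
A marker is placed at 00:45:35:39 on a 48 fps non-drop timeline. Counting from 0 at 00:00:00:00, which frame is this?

Total seconds to the label: (0 × 3600 + 45 × 60 + 35) = 2735.
Frame index = 2735 × 48 + 39 = 131319.

frame 131319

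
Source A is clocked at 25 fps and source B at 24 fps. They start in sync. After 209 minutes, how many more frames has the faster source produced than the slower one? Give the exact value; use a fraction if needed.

209 min = 12540 s.
A emits 25 × 12540 = 313500 frames; B emits 24 × 12540 = 300960.
Difference = 12540 frames; B is behind A.

12540 frames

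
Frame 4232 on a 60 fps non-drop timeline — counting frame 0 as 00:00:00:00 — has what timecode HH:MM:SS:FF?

00:01:10:32

4232 ÷ 60 = 70 full seconds, remainder 32 frames.
70 s = 0 h 1 min 10 s.
Timecode: 00:01:10:32.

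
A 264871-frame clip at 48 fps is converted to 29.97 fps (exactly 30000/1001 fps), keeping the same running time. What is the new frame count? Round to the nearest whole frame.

165379 frames

Frames at target rate = 264871 × (30000/1001) / (48) = 165544375/1001 ≈ 165378.996.
Nearest whole frame: 165379.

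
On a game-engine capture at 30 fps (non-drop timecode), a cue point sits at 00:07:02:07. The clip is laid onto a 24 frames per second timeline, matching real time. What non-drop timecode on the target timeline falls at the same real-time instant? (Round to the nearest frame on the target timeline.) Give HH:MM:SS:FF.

00:07:02:06

Source frame index: (0×3600 + 7×60 + 2) × 30 + 7 = 12667.
Real time: 12667 / (30) = 12667/30 s.
Target frame: (12667/30) × (24) = 50668/5 ≈ 10133.600 → 10134.
At 24 labels/s: frame 10134 → 00:07:02:06.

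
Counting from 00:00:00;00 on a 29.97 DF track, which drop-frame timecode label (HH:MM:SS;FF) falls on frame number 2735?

Ten DF minutes hold 17982 frames, so frame 2735 lies in block 0 (frames 0–17981) with 2735 frames into that block.
The block's first minute is 1800 frames and the rest 1798 each; 2735 frames reaches minute 1, so 0 × 18 + 1 × 2 = 2 labels have been skipped so far.
Adding those back, label number 2735 + 2 = 2737 at 30 labels/s is 91 s + 7 f = 0 h 1 min 31 s frame 7, i.e. 00:01:31;07.

00:01:31;07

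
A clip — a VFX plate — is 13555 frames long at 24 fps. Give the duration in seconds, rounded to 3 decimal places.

Running time = 13555 × 1/24 = 13555/24 s ≈ 564.792 s.

564.792 seconds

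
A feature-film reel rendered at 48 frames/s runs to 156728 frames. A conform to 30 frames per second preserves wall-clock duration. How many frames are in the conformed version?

97955 frames

Target frames = source frames × (target rate / source rate) = 156728 × (30)/(48) = 156728 × 5/8 = 97955.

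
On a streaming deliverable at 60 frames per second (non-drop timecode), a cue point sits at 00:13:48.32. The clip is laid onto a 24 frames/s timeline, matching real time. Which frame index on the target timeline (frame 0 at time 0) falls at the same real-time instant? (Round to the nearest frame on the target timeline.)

frame 19885

Source frame index: (0×3600 + 13×60 + 48) × 60 + 32 = 49712.
Real time: 49712 / (60) = 12428/15 s.
Target frame: (12428/15) × (24) = 99424/5 ≈ 19884.800 → 19885.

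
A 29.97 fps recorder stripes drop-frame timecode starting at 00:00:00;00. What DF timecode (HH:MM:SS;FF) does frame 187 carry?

00:00:06;07

Ten DF minutes hold 17982 frames, so frame 187 lies in block 0 (frames 0–17981) with 187 frames into that block.
The block's first minute is 1800 frames and the rest 1798 each; 187 frames reaches minute 0, so 0 × 18 + 0 × 2 = 0 labels have been skipped so far.
Adding those back, label number 187 + 0 = 187 at 30 labels/s is 6 s + 7 f = 0 h 0 min 6 s frame 7, i.e. 00:00:06;07.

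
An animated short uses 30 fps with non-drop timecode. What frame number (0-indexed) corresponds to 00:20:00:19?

Total seconds to the label: (0 × 3600 + 20 × 60 + 0) = 1200.
Frame index = 1200 × 30 + 19 = 36019.

frame 36019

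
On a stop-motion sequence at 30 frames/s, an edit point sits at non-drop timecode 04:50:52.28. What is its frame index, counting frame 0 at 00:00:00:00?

frame 523588

Total seconds to the label: (4 × 3600 + 50 × 60 + 52) = 17452.
Frame index = 17452 × 30 + 28 = 523588.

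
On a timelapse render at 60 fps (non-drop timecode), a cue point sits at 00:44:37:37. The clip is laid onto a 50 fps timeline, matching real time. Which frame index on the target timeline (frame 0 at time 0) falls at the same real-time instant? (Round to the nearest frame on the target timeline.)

frame 133881

Source frame index: (0×3600 + 44×60 + 37) × 60 + 37 = 160657.
Real time: 160657 / (60) = 160657/60 s.
Target frame: (160657/60) × (50) = 803285/6 ≈ 133880.833 → 133881.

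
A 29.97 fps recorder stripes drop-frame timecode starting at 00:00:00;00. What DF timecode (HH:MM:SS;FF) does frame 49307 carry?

00:27:25;07

Each 10-minute DF block holds 10 × 60 × 30 − 9 × 2 = 17982 frames. 49307 ÷ 17982 → 2 full blocks, remainder 13343.
Within the partial block the first minute is 1800 frames and each further minute 1798, so 7 further minute boundaries passed. Total skipped labels = 18 × 2 + 2 × 7 = 50.
Non-drop label index = 49307 + 50 = 49357; at 30 labels/s that is 00:27:25:07, i.e. DF 00:27:25;07.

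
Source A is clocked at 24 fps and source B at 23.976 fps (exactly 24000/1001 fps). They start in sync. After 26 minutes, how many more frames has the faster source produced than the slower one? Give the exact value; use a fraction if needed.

26 min = 1560 s.
A emits 24 × 1560 = 37440 frames; B emits 24000/1001 × 1560 = 2880000/77.
Difference = 2880/77 frames (≈ 37.4026); B is behind A.

2880/77 frames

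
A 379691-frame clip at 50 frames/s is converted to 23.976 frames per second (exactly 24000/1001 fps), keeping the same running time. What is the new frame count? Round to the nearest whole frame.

182070 frames

Frames at target rate = 379691 × (24000/1001) / (50) = 14019360/77 ≈ 182069.610.
Nearest whole frame: 182070.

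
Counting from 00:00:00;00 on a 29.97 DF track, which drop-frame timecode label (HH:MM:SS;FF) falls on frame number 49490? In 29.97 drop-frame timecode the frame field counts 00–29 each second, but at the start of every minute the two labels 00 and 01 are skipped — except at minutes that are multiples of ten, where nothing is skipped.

00:27:31;10

Each 10-minute DF block holds 10 × 60 × 30 − 9 × 2 = 17982 frames. 49490 ÷ 17982 → 2 full blocks, remainder 13526.
Within the partial block the first minute is 1800 frames and each further minute 1798, so 7 further minute boundaries passed. Total skipped labels = 18 × 2 + 2 × 7 = 50.
Non-drop label index = 49490 + 50 = 49540; at 30 labels/s that is 00:27:31:10, i.e. DF 00:27:31;10.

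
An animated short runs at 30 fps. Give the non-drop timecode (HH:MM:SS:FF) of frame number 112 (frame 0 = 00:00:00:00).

112 ÷ 30 = 3 full seconds, remainder 22 frames.
3 s = 0 h 0 min 3 s.
Timecode: 00:00:03:22.

00:00:03:22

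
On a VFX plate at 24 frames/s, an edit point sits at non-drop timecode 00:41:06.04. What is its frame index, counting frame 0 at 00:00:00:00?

Total seconds to the label: (0 × 3600 + 41 × 60 + 6) = 2466.
Frame index = 2466 × 24 + 4 = 59188.

59188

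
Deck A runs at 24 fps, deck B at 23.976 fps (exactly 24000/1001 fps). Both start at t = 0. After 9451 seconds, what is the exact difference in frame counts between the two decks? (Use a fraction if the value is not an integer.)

17448/77 frames

A emits 24 × 9451 = 226824 frames; B emits 24000/1001 × 9451 = 17448000/77.
Difference = 17448/77 frames (≈ 226.5974); B is behind A.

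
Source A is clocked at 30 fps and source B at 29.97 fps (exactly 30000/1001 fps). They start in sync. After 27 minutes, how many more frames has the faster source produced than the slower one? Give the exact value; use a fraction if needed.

27 min = 1620 s.
A emits 30 × 1620 = 48600 frames; B emits 30000/1001 × 1620 = 48600000/1001.
Difference = 48600/1001 frames (≈ 48.5514); B is behind A.

48600/1001 frames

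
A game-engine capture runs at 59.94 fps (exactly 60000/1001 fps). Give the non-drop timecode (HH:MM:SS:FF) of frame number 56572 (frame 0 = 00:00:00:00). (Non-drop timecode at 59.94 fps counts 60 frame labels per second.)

56572 ÷ 60 = 942 full seconds, remainder 52 frames.
942 s = 0 h 15 min 42 s.
Timecode: 00:15:42:52.

00:15:42:52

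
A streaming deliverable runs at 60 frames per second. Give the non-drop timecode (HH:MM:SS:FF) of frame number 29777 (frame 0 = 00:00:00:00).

00:08:16:17

29777 ÷ 60 = 496 full seconds, remainder 17 frames.
496 s = 0 h 8 min 16 s.
Timecode: 00:08:16:17.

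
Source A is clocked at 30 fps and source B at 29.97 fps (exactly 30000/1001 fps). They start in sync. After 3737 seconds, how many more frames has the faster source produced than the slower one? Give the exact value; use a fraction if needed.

112110/1001 frames

A emits 30 × 3737 = 112110 frames; B emits 30000/1001 × 3737 = 112110000/1001.
Difference = 112110/1001 frames (≈ 111.9980); B is behind A.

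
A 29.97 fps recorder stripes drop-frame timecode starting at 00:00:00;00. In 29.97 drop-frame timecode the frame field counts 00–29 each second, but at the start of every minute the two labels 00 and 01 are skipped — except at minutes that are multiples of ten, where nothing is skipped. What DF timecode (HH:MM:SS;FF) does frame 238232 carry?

Each 10-minute DF block holds 10 × 60 × 30 − 9 × 2 = 17982 frames. 238232 ÷ 17982 → 13 full blocks, remainder 4466.
Within the partial block the first minute is 1800 frames and each further minute 1798, so 2 further minute boundaries passed. Total skipped labels = 18 × 13 + 2 × 2 = 238.
Non-drop label index = 238232 + 238 = 238470; at 30 labels/s that is 02:12:29:00, i.e. DF 02:12:29;00.

02:12:29;00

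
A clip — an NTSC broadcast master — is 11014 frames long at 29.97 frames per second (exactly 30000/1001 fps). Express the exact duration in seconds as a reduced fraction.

Running time = 11014 ÷ (30000/1001) = 11014 × 1001/30000 = 5512507/15000 s.

5512507/15000 seconds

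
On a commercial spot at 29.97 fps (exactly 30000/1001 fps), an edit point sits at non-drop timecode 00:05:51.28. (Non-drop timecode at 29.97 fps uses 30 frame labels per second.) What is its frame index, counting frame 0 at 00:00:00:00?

Total seconds to the label: (0 × 3600 + 5 × 60 + 51) = 351.
Frame index = 351 × 30 + 28 = 10558.

10558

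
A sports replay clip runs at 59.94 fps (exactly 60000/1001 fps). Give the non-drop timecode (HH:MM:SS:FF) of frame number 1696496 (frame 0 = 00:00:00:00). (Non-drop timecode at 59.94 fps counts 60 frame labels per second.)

1696496 ÷ 60 = 28274 full seconds, remainder 56 frames.
28274 s = 7 h 51 min 14 s.
Timecode: 07:51:14:56.

07:51:14:56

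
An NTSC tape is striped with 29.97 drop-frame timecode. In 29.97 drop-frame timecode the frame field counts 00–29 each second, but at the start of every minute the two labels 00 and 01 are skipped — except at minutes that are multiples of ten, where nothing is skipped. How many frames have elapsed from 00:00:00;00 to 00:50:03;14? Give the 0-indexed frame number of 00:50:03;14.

As if non-drop at 30 labels/s: (0 × 3600 + 50 × 60 + 3) × 30 + 14 = 90104.
Minute boundaries passed: 50; those not divisible by 10: 50 − 5 = 45; dropped labels = 2 × 45 = 90.
Actual frame index = 90104 − 90 = 90014.

90014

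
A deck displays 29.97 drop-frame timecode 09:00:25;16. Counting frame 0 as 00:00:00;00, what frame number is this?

As if non-drop at 30 labels/s: (9 × 3600 + 0 × 60 + 25) × 30 + 16 = 972766.
Minute boundaries passed: 540; those not divisible by 10: 540 − 54 = 486; dropped labels = 2 × 486 = 972.
Actual frame index = 972766 − 972 = 971794.

971794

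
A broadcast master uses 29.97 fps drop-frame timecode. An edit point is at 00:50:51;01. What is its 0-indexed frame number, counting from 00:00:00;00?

Complete 10-minute blocks: 5, each 17982 frames → 89910.
Remaining 0 whole minutes in the current block: 0 frames.
Within the current minute: 51 × 30 + 1 = 1531. Total = 89910 + 0 + 1531 = 91441.

91441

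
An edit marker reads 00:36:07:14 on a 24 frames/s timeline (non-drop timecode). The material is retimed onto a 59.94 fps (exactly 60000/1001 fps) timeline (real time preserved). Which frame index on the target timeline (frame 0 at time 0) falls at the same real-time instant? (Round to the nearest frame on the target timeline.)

frame 129925

Source frame index: (0×3600 + 36×60 + 7) × 24 + 14 = 52022.
Real time: 52022 / (24) = 26011/12 s.
Target frame: (26011/12) × (60000/1001) = 130055000/1001 ≈ 129925.075 → 129925.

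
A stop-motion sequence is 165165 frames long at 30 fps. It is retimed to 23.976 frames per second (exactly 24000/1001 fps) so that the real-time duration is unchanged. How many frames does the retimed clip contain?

Target frames = source frames × (target rate / source rate) = 165165 × (24000/1001)/(30) = 165165 × 800/1001 = 132000.

132000 frames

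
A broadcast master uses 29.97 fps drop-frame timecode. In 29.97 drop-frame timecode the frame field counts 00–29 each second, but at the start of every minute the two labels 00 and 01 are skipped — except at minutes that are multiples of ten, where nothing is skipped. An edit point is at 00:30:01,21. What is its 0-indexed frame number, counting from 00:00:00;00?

Complete 10-minute blocks: 3, each 17982 frames → 53946.
Remaining 0 whole minutes in the current block: 0 frames.
Within the current minute: 1 × 30 + 21 = 51. Total = 53946 + 0 + 51 = 53997.

53997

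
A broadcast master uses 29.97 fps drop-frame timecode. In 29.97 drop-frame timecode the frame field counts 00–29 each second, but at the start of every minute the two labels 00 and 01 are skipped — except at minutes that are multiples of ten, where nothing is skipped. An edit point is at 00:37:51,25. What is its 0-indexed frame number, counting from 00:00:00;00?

As if non-drop at 30 labels/s: (0 × 3600 + 37 × 60 + 51) × 30 + 25 = 68155.
Minute boundaries passed: 37; those not divisible by 10: 37 − 3 = 34; dropped labels = 2 × 34 = 68.
Actual frame index = 68155 − 68 = 68087.

68087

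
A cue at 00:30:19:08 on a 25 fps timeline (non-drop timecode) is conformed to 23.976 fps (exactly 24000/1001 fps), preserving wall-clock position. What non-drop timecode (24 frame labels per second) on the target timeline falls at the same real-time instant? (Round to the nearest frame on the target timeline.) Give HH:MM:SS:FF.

Source frame index: (0×3600 + 30×60 + 19) × 25 + 8 = 45483.
Real time: 45483 / (25) = 45483/25 s.
Target frame: (45483/25) × (24000/1001) = 43663680/1001 ≈ 43620.060 → 43620.
At 24 labels/s: frame 43620 → 00:30:17:12.

00:30:17:12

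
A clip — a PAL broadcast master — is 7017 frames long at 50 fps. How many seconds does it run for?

140.34 seconds

Running time = 7017 / (50) = 140.34 s.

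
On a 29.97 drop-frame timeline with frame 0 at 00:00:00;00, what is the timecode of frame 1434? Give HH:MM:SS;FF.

Each 10-minute DF block holds 10 × 60 × 30 − 9 × 2 = 17982 frames. 1434 ÷ 17982 → 0 full blocks, remainder 1434.
Within the partial block the first minute is 1800 frames and each further minute 1798, so 0 further minute boundaries passed. Total skipped labels = 18 × 0 + 2 × 0 = 0.
Non-drop label index = 1434 + 0 = 1434; at 30 labels/s that is 00:00:47:24, i.e. DF 00:00:47;24.

00:00:47;24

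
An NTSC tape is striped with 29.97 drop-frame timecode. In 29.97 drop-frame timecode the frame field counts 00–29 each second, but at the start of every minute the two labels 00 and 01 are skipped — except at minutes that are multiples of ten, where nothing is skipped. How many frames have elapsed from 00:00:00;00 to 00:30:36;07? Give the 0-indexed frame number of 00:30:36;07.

As if non-drop at 30 labels/s: (0 × 3600 + 30 × 60 + 36) × 30 + 7 = 55087.
Minute boundaries passed: 30; those not divisible by 10: 30 − 3 = 27; dropped labels = 2 × 27 = 54.
Actual frame index = 55087 − 54 = 55033.

55033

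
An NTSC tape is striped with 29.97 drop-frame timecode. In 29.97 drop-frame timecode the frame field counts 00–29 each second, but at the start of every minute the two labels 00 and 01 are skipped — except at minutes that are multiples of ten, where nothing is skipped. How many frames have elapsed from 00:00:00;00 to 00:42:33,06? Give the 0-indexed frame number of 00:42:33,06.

Complete 10-minute blocks: 4, each 17982 frames → 71928.
Remaining 2 whole minutes in the current block: 1800 + 1 × 1798 = 3598 frames.
Within the current minute: 33 × 30 + 6 − 2 = 994 (labels ;00/;01 skipped at this minute). Total = 71928 + 3598 + 994 = 76520.

76520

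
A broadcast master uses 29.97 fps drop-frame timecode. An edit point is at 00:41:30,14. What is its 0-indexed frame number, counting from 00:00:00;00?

Complete 10-minute blocks: 4, each 17982 frames → 71928.
Remaining 1 whole minute in the current block: 1800 + 0 × 1798 = 1800 frames.
Within the current minute: 30 × 30 + 14 − 2 = 912 (labels ;00/;01 skipped at this minute). Total = 71928 + 1800 + 912 = 74640.

74640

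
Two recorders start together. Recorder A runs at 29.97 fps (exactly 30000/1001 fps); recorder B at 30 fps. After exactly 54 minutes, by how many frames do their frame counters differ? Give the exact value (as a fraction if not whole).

54 min = 3240 s.
A emits 30000/1001 × 3240 = 97200000/1001 frames; B emits 30 × 3240 = 97200.
Difference = 97200/1001 frames (≈ 97.1029); B is ahead of A.

97200/1001 frames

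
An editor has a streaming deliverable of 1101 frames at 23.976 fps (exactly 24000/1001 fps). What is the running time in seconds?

Running time = 1101 / (24000/1001) = 45.920875 s.

45.920875 seconds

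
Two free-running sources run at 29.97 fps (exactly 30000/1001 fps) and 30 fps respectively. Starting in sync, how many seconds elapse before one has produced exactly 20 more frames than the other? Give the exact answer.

2002/3 seconds

The gap grows by |30 − 30000/1001| = 30/1001 frames per second.
Time for a 20-frame gap: 20 ÷ (30/1001) = 2002/3 s.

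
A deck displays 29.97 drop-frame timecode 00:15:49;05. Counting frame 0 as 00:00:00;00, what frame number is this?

28447

As if non-drop at 30 labels/s: (0 × 3600 + 15 × 60 + 49) × 30 + 5 = 28475.
Minute boundaries passed: 15; those not divisible by 10: 15 − 1 = 14; dropped labels = 2 × 14 = 28.
Actual frame index = 28475 − 28 = 28447.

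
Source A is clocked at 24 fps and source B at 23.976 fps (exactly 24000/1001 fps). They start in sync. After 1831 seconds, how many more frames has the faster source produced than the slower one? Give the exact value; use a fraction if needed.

A emits 24 × 1831 = 43944 frames; B emits 24000/1001 × 1831 = 43944000/1001.
Difference = 43944/1001 frames (≈ 43.9001); B is behind A.

43944/1001 frames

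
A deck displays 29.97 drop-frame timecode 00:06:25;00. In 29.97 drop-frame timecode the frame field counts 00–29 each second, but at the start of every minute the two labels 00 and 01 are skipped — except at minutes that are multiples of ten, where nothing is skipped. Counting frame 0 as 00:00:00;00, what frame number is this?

11538

As if non-drop at 30 labels/s: (0 × 3600 + 6 × 60 + 25) × 30 + 0 = 11550.
Minute boundaries passed: 6; those not divisible by 10: 6 − 0 = 6; dropped labels = 2 × 6 = 12.
Actual frame index = 11550 − 12 = 11538.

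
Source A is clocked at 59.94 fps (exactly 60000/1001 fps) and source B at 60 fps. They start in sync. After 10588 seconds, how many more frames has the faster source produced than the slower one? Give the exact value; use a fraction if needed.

A emits 60000/1001 × 10588 = 635280000/1001 frames; B emits 60 × 10588 = 635280.
Difference = 635280/1001 frames (≈ 634.6454); B is ahead of A.

635280/1001 frames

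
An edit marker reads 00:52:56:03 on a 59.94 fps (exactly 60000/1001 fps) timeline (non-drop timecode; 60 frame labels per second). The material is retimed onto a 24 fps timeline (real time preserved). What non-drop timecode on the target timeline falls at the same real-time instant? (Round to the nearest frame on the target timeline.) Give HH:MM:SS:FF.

Source frame index: (0×3600 + 52×60 + 56) × 60 + 3 = 190563.
Real time: 190563 / (60000/1001) = 63584521/20000 s.
Target frame: (63584521/20000) × (24) = 190753563/2500 ≈ 76301.425 → 76301.
At 24 labels/s: frame 76301 → 00:52:59:05.

00:52:59:05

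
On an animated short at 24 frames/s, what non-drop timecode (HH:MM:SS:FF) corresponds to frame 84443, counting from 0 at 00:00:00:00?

84443 ÷ 24 = 3518 full seconds, remainder 11 frames.
3518 s = 0 h 58 min 38 s.
Timecode: 00:58:38:11.

00:58:38:11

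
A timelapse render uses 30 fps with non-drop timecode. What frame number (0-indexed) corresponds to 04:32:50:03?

frame 491103

Total seconds to the label: (4 × 3600 + 32 × 60 + 50) = 16370.
Frame index = 16370 × 30 + 3 = 491103.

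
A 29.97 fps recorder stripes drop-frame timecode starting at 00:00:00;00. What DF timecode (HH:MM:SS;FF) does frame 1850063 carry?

Each 10-minute DF block holds 10 × 60 × 30 − 9 × 2 = 17982 frames. 1850063 ÷ 17982 → 102 full blocks, remainder 15899.
Within the partial block the first minute is 1800 frames and each further minute 1798, so 8 further minute boundaries passed. Total skipped labels = 18 × 102 + 2 × 8 = 1852.
Non-drop label index = 1850063 + 1852 = 1851915; at 30 labels/s that is 17:08:50:15, i.e. DF 17:08:50;15.

17:08:50;15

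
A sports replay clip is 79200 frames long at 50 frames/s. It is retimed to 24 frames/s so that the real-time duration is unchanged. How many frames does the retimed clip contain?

38016 frames

Target frames = source frames × (target rate / source rate) = 79200 × (24)/(50) = 79200 × 12/25 = 38016.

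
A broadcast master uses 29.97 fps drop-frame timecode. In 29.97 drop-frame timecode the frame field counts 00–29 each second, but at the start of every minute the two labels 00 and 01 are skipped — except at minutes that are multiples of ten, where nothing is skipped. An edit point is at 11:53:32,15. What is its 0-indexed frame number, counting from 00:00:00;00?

As if non-drop at 30 labels/s: (11 × 3600 + 53 × 60 + 32) × 30 + 15 = 1284375.
Minute boundaries passed: 713; those not divisible by 10: 713 − 71 = 642; dropped labels = 2 × 642 = 1284.
Actual frame index = 1284375 − 1284 = 1283091.

1283091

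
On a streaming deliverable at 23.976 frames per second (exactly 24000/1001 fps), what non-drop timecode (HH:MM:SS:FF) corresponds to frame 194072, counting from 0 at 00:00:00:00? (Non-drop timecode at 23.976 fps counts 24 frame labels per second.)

02:14:46:08

194072 ÷ 24 = 8086 full seconds, remainder 8 frames.
8086 s = 2 h 14 min 46 s.
Timecode: 02:14:46:08.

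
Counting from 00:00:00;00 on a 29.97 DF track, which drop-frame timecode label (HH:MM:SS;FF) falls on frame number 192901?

01:47:16;15

Ten DF minutes hold 17982 frames, so frame 192901 lies in block 10 (frames 179820–197801) with 13081 frames into that block.
The block's first minute is 1800 frames and the rest 1798 each; 13081 frames reaches minute 7, so 10 × 18 + 7 × 2 = 194 labels have been skipped so far.
Adding those back, label number 192901 + 194 = 193095 at 30 labels/s is 6436 s + 15 f = 1 h 47 min 16 s frame 15, i.e. 01:47:16;15.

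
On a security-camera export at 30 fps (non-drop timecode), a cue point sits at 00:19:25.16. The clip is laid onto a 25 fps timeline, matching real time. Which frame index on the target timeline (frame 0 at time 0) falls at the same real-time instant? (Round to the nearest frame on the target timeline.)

Source frame index: (0×3600 + 19×60 + 25) × 30 + 16 = 34966.
Real time: 34966 / (30) = 17483/15 s.
Target frame: (17483/15) × (25) = 87415/3 ≈ 29138.333 → 29138.

frame 29138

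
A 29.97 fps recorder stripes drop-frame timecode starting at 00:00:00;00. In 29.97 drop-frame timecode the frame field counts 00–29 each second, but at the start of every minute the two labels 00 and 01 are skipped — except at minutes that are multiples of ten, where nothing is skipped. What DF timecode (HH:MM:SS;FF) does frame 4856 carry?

00:02:42;00

Each 10-minute DF block holds 10 × 60 × 30 − 9 × 2 = 17982 frames. 4856 ÷ 17982 → 0 full blocks, remainder 4856.
Within the partial block the first minute is 1800 frames and each further minute 1798, so 2 further minute boundaries passed. Total skipped labels = 18 × 0 + 2 × 2 = 4.
Non-drop label index = 4856 + 4 = 4860; at 30 labels/s that is 00:02:42:00, i.e. DF 00:02:42;00.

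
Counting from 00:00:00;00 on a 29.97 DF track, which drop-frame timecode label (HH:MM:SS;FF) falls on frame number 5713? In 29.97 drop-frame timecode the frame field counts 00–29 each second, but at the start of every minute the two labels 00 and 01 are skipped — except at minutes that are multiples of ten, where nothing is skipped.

Ten DF minutes hold 17982 frames, so frame 5713 lies in block 0 (frames 0–17981) with 5713 frames into that block.
The block's first minute is 1800 frames and the rest 1798 each; 5713 frames reaches minute 3, so 0 × 18 + 3 × 2 = 6 labels have been skipped so far.
Adding those back, label number 5713 + 6 = 5719 at 30 labels/s is 190 s + 19 f = 0 h 3 min 10 s frame 19, i.e. 00:03:10;19.

00:03:10;19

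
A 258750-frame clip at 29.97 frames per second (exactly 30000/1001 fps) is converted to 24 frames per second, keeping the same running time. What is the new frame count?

Target frames = source frames × (target rate / source rate) = 258750 × (24)/(30000/1001) = 258750 × 1001/1250 = 207207.

207207 frames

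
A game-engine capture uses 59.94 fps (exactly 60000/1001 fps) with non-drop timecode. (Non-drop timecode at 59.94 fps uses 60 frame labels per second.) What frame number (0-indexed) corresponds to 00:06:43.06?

24186

Total seconds to the label: (0 × 3600 + 6 × 60 + 43) = 403.
Frame index = 403 × 60 + 6 = 24186.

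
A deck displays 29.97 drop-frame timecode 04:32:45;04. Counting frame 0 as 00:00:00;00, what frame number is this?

490464

Complete 10-minute blocks: 27, each 17982 frames → 485514.
Remaining 2 whole minutes in the current block: 1800 + 1 × 1798 = 3598 frames.
Within the current minute: 45 × 30 + 4 − 2 = 1352 (labels ;00/;01 skipped at this minute). Total = 485514 + 3598 + 1352 = 490464.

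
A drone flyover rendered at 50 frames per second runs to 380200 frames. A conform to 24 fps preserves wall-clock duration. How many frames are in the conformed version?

Target frames = source frames × (target rate / source rate) = 380200 × (24)/(50) = 380200 × 12/25 = 182496.

182496 frames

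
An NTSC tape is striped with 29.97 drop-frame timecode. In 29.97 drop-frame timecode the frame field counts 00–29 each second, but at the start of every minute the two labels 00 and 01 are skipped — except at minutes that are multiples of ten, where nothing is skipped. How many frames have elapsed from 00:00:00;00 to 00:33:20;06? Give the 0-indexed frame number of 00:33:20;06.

59946

As if non-drop at 30 labels/s: (0 × 3600 + 33 × 60 + 20) × 30 + 6 = 60006.
Minute boundaries passed: 33; those not divisible by 10: 33 − 3 = 30; dropped labels = 2 × 30 = 60.
Actual frame index = 60006 − 60 = 59946.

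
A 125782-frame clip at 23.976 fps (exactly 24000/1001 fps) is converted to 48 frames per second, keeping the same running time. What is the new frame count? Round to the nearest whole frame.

251816 frames

Frames at target rate = 125782 × (48) / (24000/1001) = 62953891/250 ≈ 251815.564.
Nearest whole frame: 251816.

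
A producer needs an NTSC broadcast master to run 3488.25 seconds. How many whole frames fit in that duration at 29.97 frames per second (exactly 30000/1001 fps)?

Frames = 3488.25 × 30000/1001 = 104647500/1001 ≈ 104542.9570.
Complete frames: 104542.

104542 frames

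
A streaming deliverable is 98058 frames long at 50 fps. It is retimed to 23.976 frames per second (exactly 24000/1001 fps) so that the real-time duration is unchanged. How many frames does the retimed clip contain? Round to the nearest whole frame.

Frames at target rate = 98058 × (24000/1001) / (50) = 47067840/1001 ≈ 47020.819.
Nearest whole frame: 47021.

47021 frames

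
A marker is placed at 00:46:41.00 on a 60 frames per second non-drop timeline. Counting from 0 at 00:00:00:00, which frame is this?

168060

Total seconds to the label: (0 × 3600 + 46 × 60 + 41) = 2801.
Frame index = 2801 × 60 + 0 = 168060.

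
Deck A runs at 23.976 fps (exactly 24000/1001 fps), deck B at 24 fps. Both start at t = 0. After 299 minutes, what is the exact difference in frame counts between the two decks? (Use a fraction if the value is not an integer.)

33120/77 frames

299 min = 17940 s.
A emits 24000/1001 × 17940 = 33120000/77 frames; B emits 24 × 17940 = 430560.
Difference = 33120/77 frames (≈ 430.1299); B is ahead of A.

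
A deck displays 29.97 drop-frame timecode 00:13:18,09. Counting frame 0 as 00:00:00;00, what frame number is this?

As if non-drop at 30 labels/s: (0 × 3600 + 13 × 60 + 18) × 30 + 9 = 23949.
Minute boundaries passed: 13; those not divisible by 10: 13 − 1 = 12; dropped labels = 2 × 12 = 24.
Actual frame index = 23949 − 24 = 23925.

23925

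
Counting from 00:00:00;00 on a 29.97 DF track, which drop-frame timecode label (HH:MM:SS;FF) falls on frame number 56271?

00:31:17;17

Each 10-minute DF block holds 10 × 60 × 30 − 9 × 2 = 17982 frames. 56271 ÷ 17982 → 3 full blocks, remainder 2325.
Within the partial block the first minute is 1800 frames and each further minute 1798, so 1 further minute boundary passed. Total skipped labels = 18 × 3 + 2 × 1 = 56.
Non-drop label index = 56271 + 56 = 56327; at 30 labels/s that is 00:31:17:17, i.e. DF 00:31:17;17.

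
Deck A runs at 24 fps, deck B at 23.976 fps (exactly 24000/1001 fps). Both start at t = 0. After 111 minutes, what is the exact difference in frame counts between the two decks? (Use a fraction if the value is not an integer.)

111 min = 6660 s.
A emits 24 × 6660 = 159840 frames; B emits 24000/1001 × 6660 = 159840000/1001.
Difference = 159840/1001 frames (≈ 159.6803); B is behind A.

159840/1001 frames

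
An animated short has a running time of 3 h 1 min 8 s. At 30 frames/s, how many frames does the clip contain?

3 h 1 min 8 s = 10868 s.
Frames = 10868 × 30 = 326040.

326040 frames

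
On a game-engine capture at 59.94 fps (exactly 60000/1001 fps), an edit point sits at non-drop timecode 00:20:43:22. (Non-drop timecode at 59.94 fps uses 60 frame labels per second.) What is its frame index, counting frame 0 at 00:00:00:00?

frame 74602

Total seconds to the label: (0 × 3600 + 20 × 60 + 43) = 1243.
Frame index = 1243 × 60 + 22 = 74602.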